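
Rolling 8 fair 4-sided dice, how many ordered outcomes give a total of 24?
Coefficient of x^24 in (x + x² + ... + x^4)^8. By inclusion-exclusion on dice exceeding 4: Σ_j (-1)^j C(8,j)·C(24-1-4j, 7) = C(8,0)·C(23,7) - C(8,1)·C(19,7) + C(8,2)·C(15,7) - C(8,3)·C(11,7) + C(8,4)·C(7,7) = 1·245157 - 8·50388 + 28·6435 - 56·330 + 70·1 = 3823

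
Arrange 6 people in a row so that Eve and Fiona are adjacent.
Treat as block: (6-1)! × 2! = 120 × 2 = 240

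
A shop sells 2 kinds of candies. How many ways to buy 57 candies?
C(57+2-1, 2-1) = C(58, 1) = 58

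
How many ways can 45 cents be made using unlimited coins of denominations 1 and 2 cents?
Coefficient of x^45 in 1/(1-x^1) · 1/(1-x^2). Use j coins of 2 for j = 0..⌊45/2⌋ = 22, the rest in 1s: 22 + 1 = 23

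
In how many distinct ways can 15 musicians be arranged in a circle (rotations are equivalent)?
Circular: fix one position, arrange the rest. (15-1)! = 87178291200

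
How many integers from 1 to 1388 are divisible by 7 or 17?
⌊1388/7⌋ + ⌊1388/17⌋ - ⌊1388/119⌋ = 198 + 81 - 11 = 268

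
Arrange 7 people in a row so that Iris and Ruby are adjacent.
Treat as block: (7-1)! × 2! = 720 × 2 = 1440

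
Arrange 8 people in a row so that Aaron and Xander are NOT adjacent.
Total - adjacent = 8! - (8-1)!×2 = 40320 - 10080 = 30240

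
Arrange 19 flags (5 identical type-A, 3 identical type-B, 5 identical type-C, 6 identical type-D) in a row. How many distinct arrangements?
19! / (5! × 3! × 5! × 6!) = 1955457504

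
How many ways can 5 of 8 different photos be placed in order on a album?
P(8,5) = 8!/(8-5)! = 6720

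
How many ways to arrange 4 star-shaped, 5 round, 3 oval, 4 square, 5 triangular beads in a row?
21! / (4! × 5! × 3! × 4! × 5!) = 1026615189600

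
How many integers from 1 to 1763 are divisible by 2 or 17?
⌊1763/2⌋ + ⌊1763/17⌋ - ⌊1763/34⌋ = 881 + 103 - 51 = 933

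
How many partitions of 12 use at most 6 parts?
By conjugation, equals partitions of 12 into parts ≤ 6. Let r_j(i) = number of partitions of i into parts ≤ j, for i = 0..12. r_1(i) = 1 for all i; r_j(i) = r_{j-1}(i) + r_j(i-j). Rows j = 2..6: ≤2: 1 1 2 2 3 3 4 4 5 5 6 6 7; ≤3: 1 1 2 3 4 5 7 8 10 12 14 16 19; ≤4: 1 1 2 3 5 6 9 11 15 18 23 27 34; ≤5: 1 1 2 3 5 7 10 13 18 23 30 37 47; ≤6: 1 1 2 3 5 7 11 14 20 26 35 44 58. r_6(12) = 58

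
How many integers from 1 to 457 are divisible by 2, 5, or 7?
⌊457/2⌋+⌊457/5⌋+⌊457/7⌋ - ⌊457/10⌋-⌊457/14⌋-⌊457/35⌋ + ⌊457/70⌋ = 228+91+65 - 45-32-13 + 6 = 300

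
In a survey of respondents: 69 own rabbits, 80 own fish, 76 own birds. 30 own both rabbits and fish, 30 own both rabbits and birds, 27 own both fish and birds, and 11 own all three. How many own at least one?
|A∪B∪C| = 69+80+76-30-30-27+11 = 149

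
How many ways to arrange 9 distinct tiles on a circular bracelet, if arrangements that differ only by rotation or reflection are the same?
(9-1)!/2 = 40320/2 = 20160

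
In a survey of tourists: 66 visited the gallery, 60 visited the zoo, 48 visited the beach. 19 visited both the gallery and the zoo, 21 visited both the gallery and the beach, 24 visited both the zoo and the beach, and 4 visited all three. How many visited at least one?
|A∪B∪C| = 66+60+48-19-21-24+4 = 114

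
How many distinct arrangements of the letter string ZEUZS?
5! / (1! × 1! × 2! × 1!) = 60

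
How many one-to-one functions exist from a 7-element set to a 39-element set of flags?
P(39,7) = 39!/(39-7)! = 77519922480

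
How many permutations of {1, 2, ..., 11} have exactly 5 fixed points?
Choose the 5 fixed points C(11,5) = 462, derange the rest: !6 = Σ_{j=0}^{6} (-1)^j·6!/j! = 720 - 720 + 360 - 120 + 30 - 6 + 1 = 265. Product = 462 × 265 = 122430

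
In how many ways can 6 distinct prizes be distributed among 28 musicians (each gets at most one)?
P(28,6) = 28!/(28-6)! = 271252800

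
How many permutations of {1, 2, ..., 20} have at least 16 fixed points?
Exactly j fixed points: C(20,j)·!(20-j); sum over j ≥ 16 (derangement numbers via !m = (m-1)·(!(m-1) + !(m-2)): !0..!4 = 1, 0, 1, 2, 9). Σ_{j=16}^{20} C(20,j)·!(20-j) = C(20,16)·!4 + C(20,17)·!3 + C(20,18)·!2 + C(20,19)·!1 + C(20,20)·!0 = 4845·9 + 1140·2 + 190·1 + 20·0 + 1·1 = 46076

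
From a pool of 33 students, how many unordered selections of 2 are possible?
C(33,2) = 33!/(2!×31!) = 528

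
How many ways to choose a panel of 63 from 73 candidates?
C(73,63) = 73!/(63!×10!) = 621324937376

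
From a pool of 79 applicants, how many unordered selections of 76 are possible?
C(79,76) = 79!/(76!×3!) = 79079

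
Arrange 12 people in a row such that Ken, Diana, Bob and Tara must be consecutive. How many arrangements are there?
Treat the 4 as one block: (12-4+1)! × 4! = 362880 × 24 = 8709120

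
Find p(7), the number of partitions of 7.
Pentagonal recurrence p(n) = p(n-1) + p(n-2) - p(n-5) - p(n-7) + p(n-12) + p(n-15) - ... gives p(0..6) = 1, 1, 2, 3, 5, 7, 11. p(7) = p(6) + p(5) - p(2) - p(0) = 11 + 7 - 2 - 1 = 15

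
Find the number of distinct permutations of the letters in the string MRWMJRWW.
8! / (3! × 1! × 2! × 2!) = 1680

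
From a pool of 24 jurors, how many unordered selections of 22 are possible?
C(24,22) = 24!/(22!×2!) = 276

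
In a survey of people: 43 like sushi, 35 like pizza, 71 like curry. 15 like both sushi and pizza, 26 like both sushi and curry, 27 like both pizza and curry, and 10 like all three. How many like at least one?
|A∪B∪C| = 43+35+71-15-26-27+10 = 91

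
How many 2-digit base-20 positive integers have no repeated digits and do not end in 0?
Last digit: 19 nonzero choices. First digit: 18 (nonzero, ≠last). Middle 0: P(18,0) = 1. Total = 342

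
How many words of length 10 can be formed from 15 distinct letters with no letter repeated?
P(15,10) = 15!/(15-10)! = 10897286400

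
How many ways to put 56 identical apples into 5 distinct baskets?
C(56+5-1, 5-1) = C(60, 4) = 487635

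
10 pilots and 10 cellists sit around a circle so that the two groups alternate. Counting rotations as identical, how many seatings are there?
Fix one of the pilots: (10-1)! ways for the remaining pilots, × 10! ways for the cellists = 362880 × 3628800 = 1316818944000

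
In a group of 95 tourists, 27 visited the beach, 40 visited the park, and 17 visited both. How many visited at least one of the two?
|A∪B| = |A| + |B| - |A∩B| = 27 + 40 - 17 = 50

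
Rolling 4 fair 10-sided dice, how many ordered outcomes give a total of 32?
Coefficient of x^32 in (x + x² + ... + x^10)^4. By inclusion-exclusion on dice exceeding 10: Σ_j (-1)^j C(4,j)·C(32-1-10j, 3) = C(4,0)·C(31,3) - C(4,1)·C(21,3) + C(4,2)·C(11,3) = 1·4495 - 4·1330 + 6·165 = 165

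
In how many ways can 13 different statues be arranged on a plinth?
13! = 6227020800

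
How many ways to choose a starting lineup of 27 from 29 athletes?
C(29,27) = 29!/(27!×2!) = 406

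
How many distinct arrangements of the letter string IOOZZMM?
7! / (2! × 2! × 1! × 2!) = 630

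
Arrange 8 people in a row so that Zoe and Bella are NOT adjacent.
Total - adjacent = 8! - (8-1)!×2 = 40320 - 10080 = 30240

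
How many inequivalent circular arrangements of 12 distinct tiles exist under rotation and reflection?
(12-1)!/2 = 39916800/2 = 19958400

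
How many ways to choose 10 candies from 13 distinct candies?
C(13,10) = 13!/(10!×3!) = 286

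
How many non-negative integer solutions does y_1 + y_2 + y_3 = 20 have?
C(20+3-1, 3-1) = C(22, 2) = 231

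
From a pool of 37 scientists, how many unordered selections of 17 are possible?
C(37,17) = 37!/(17!×20!) = 15905368710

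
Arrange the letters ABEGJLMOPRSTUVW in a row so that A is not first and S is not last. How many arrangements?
By inclusion-exclusion: 15! - 2×(15-1)! + (15-2)! = 1307674368000 - 174356582400 + 6227020800 = 1139544806400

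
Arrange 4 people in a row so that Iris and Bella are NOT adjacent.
Total - adjacent = 4! - (4-1)!×2 = 24 - 12 = 12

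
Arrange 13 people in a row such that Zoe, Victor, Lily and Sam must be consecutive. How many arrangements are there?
Treat the 4 as one block: (13-4+1)! × 4! = 3628800 × 24 = 87091200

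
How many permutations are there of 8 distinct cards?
8! = 40320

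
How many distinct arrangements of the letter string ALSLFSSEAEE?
11! / (2! × 2! × 3! × 3! × 1!) = 277200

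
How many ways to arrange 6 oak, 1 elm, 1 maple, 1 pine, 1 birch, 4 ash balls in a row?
14! / (6! × 1! × 1! × 1! × 1! × 4!) = 5045040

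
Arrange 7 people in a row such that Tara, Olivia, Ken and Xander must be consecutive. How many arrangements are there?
Treat the 4 as one block: (7-4+1)! × 4! = 24 × 24 = 576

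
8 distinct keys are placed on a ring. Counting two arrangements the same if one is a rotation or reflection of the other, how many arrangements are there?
(8-1)!/2 = 5040/2 = 2520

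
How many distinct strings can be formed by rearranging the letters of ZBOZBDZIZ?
9! / (1! × 2! × 4! × 1! × 1!) = 7560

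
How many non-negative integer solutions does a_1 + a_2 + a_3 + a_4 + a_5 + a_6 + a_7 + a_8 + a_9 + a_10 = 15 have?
C(15+10-1, 10-1) = C(24, 9) = 1307504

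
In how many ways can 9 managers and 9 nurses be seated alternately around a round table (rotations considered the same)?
Fix one of the managers: (9-1)! ways for the remaining managers, × 9! ways for the nurses = 40320 × 362880 = 14631321600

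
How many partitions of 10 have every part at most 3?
Let r_j(i) = number of partitions of i into parts ≤ j, for i = 0..10. r_1(i) = 1 for all i; r_j(i) = r_{j-1}(i) + r_j(i-j). Rows j = 2..3: ≤2: 1 1 2 2 3 3 4 4 5 5 6; ≤3: 1 1 2 3 4 5 7 8 10 12 14. r_3(10) = 14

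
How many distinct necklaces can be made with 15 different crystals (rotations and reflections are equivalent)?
(15-1)!/2 = 87178291200/2 = 43589145600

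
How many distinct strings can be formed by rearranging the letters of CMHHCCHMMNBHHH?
14! / (6! × 3! × 1! × 3! × 1!) = 3363360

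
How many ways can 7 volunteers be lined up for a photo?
7! = 5040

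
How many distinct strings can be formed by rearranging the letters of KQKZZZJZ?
8! / (4! × 1! × 2! × 1!) = 840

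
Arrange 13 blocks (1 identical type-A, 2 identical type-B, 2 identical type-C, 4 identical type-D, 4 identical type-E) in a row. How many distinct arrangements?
13! / (1! × 2! × 2! × 4! × 4!) = 2702700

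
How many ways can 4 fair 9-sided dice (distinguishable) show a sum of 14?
Coefficient of x^14 in (x + x² + ... + x^9)^4. By inclusion-exclusion on dice exceeding 9: Σ_j (-1)^j C(4,j)·C(14-1-9j, 3) = C(4,0)·C(13,3) - C(4,1)·C(4,3) = 1·286 - 4·4 = 270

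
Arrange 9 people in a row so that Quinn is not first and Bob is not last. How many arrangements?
By inclusion-exclusion: 9! - 2×(9-1)! + (9-2)! = 362880 - 80640 + 5040 = 287280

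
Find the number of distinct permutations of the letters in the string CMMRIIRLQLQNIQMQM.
17! / (4! × 3! × 2! × 1! × 2! × 4! × 1!) = 25729704000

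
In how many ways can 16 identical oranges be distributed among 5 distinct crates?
C(16+5-1, 5-1) = C(20, 4) = 4845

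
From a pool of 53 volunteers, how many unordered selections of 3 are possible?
C(53,3) = 53!/(3!×50!) = 23426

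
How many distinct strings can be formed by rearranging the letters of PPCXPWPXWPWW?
12! / (2! × 5! × 1! × 4!) = 83160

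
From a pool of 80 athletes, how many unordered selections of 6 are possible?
C(80,6) = 80!/(6!×74!) = 300500200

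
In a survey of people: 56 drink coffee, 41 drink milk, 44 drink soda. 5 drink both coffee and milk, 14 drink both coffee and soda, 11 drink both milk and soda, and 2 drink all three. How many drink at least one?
|A∪B∪C| = 56+41+44-5-14-11+2 = 113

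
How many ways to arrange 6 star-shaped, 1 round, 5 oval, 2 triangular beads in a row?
14! / (6! × 1! × 5! × 2!) = 504504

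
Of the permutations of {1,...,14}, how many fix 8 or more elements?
Exactly j fixed points: C(14,j)·!(14-j); sum over j ≥ 8 (derangement numbers via !m = (m-1)·(!(m-1) + !(m-2)): !0..!6 = 1, 0, 1, 2, 9, 44, 265). Σ_{j=8}^{14} C(14,j)·!(14-j) = C(14,8)·!6 + C(14,9)·!5 + C(14,10)·!4 + C(14,11)·!3 + C(14,12)·!2 + C(14,13)·!1 + C(14,14)·!0 = 3003·265 + 2002·44 + 1001·9 + 364·2 + 91·1 + 14·0 + 1·1 = 893712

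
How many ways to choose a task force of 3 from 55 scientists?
C(55,3) = 55!/(3!×52!) = 26235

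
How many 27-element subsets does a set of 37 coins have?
C(37,27) = 37!/(27!×10!) = 348330136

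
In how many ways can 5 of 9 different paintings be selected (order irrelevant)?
C(9,5) = 9!/(5!×4!) = 126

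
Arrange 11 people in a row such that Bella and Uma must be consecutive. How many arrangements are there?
Treat the 2 as one block: (11-2+1)! × 2! = 3628800 × 2 = 7257600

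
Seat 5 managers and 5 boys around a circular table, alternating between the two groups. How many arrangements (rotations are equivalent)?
Fix one of the managers: (5-1)! ways for the remaining managers, × 5! ways for the boys = 24 × 120 = 2880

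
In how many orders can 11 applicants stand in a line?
11! = 39916800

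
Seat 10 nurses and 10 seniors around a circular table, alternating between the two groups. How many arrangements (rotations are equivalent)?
Fix one of the nurses: (10-1)! ways for the remaining nurses, × 10! ways for the seniors = 362880 × 3628800 = 1316818944000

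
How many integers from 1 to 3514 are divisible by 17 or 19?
⌊3514/17⌋ + ⌊3514/19⌋ - ⌊3514/323⌋ = 206 + 184 - 10 = 380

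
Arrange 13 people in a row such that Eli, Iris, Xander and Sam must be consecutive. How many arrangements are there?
Treat the 4 as one block: (13-4+1)! × 4! = 3628800 × 24 = 87091200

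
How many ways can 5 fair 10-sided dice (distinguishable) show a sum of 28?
Coefficient of x^28 in (x + x² + ... + x^10)^5. By inclusion-exclusion on dice exceeding 10: Σ_j (-1)^j C(5,j)·C(28-1-10j, 4) = C(5,0)·C(27,4) - C(5,1)·C(17,4) + C(5,2)·C(7,4) = 1·17550 - 5·2380 + 10·35 = 6000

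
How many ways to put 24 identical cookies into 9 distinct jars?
C(24+9-1, 9-1) = C(32, 8) = 10518300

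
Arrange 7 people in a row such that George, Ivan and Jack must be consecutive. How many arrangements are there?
Treat the 3 as one block: (7-3+1)! × 3! = 120 × 6 = 720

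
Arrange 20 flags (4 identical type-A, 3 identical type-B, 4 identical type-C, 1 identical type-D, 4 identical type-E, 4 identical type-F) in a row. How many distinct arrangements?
20! / (4! × 3! × 4! × 1! × 4! × 4!) = 1222160940000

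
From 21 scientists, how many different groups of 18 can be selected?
C(21,18) = 21!/(18!×3!) = 1330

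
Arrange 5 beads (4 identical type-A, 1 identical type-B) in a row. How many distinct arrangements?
5! / (4! × 1!) = 5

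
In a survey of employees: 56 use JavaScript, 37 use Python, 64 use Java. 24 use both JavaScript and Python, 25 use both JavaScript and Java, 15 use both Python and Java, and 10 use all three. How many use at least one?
|A∪B∪C| = 56+37+64-24-25-15+10 = 103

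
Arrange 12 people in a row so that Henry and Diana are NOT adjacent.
Total - adjacent = 12! - (12-1)!×2 = 479001600 - 79833600 = 399168000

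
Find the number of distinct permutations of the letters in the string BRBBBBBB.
8! / (7! × 1!) = 8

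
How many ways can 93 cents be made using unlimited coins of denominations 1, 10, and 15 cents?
Coefficient of x^93 in 1/(1-x^1) · 1/(1-x^10) · 1/(1-x^15). Case on j = number of 15-cent coins (j = 0..6); remainder r = 93 - 15j is made from {1,10} in ⌊r/10⌋+1 ways. r = 93, 78, 63, 48, 33, 18, 3 → 10 + 8 + 7 + 5 + 4 + 2 + 1 = 37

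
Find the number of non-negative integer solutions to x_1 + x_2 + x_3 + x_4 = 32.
C(32+4-1, 4-1) = C(35, 3) = 6545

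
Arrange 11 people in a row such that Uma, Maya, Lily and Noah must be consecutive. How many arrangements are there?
Treat the 4 as one block: (11-4+1)! × 4! = 40320 × 24 = 967680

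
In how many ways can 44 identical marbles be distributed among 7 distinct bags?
C(44+7-1, 7-1) = C(50, 6) = 15890700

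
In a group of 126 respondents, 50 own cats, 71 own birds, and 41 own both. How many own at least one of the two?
|A∪B| = |A| + |B| - |A∩B| = 50 + 71 - 41 = 80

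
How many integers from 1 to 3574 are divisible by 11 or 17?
⌊3574/11⌋ + ⌊3574/17⌋ - ⌊3574/187⌋ = 324 + 210 - 19 = 515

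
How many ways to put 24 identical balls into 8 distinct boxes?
C(24+8-1, 8-1) = C(31, 7) = 2629575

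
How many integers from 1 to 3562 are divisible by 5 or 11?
⌊3562/5⌋ + ⌊3562/11⌋ - ⌊3562/55⌋ = 712 + 323 - 64 = 971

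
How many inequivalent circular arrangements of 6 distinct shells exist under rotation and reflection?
(6-1)!/2 = 120/2 = 60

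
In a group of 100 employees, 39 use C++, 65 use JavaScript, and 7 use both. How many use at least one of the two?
|A∪B| = |A| + |B| - |A∩B| = 39 + 65 - 7 = 97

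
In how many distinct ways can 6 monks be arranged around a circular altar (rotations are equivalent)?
Circular: fix one position, arrange the rest. (6-1)! = 120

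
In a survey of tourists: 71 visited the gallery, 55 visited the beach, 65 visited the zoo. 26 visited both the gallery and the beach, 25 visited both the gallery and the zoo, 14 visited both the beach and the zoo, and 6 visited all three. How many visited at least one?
|A∪B∪C| = 71+55+65-26-25-14+6 = 132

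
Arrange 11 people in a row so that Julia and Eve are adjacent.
Treat as block: (11-1)! × 2! = 3628800 × 2 = 7257600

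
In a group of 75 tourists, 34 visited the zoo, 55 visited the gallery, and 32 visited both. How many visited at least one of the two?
|A∪B| = |A| + |B| - |A∩B| = 34 + 55 - 32 = 57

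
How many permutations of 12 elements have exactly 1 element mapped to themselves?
Choose the 1 fixed point C(12,1) = 12, derange the rest: !11 = Σ_{j=0}^{11} (-1)^j·11!/j! = 39916800 - 39916800 + 19958400 - 6652800 + 1663200 - 332640 + 55440 - 7920 + 990 - 110 + 11 - 1 = 14684570. Product = 12 × 14684570 = 176214840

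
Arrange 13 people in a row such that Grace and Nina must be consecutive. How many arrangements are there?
Treat the 2 as one block: (13-2+1)! × 2! = 479001600 × 2 = 958003200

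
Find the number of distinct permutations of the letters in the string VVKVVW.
6! / (4! × 1! × 1!) = 30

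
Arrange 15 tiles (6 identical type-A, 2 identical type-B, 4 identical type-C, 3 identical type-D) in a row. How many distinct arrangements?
15! / (6! × 2! × 4! × 3!) = 6306300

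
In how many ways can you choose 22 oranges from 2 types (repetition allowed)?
C(22+2-1, 2-1) = C(23, 1) = 23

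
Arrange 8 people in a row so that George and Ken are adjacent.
Treat as block: (8-1)! × 2! = 5040 × 2 = 10080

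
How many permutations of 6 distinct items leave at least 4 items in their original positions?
Exactly j fixed points: C(6,j)·!(6-j); sum over j ≥ 4 (derangement numbers via !m = (m-1)·(!(m-1) + !(m-2)): !0..!2 = 1, 0, 1). Σ_{j=4}^{6} C(6,j)·!(6-j) = C(6,4)·!2 + C(6,5)·!1 + C(6,6)·!0 = 15·1 + 6·0 + 1·1 = 16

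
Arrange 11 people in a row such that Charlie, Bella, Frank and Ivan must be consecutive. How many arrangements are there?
Treat the 4 as one block: (11-4+1)! × 4! = 40320 × 24 = 967680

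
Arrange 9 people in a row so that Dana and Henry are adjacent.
Treat as block: (9-1)! × 2! = 40320 × 2 = 80640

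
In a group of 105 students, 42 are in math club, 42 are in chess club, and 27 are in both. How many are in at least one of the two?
|A∪B| = |A| + |B| - |A∩B| = 42 + 42 - 27 = 57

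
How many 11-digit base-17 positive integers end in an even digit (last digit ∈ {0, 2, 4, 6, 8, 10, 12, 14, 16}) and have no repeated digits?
Last∈{0,2,4,6,8,10,12,14,16}. Last=0: 29059430400. Last nonzero: 8×15×P(15,9) = 217945728000. Total = 247005158400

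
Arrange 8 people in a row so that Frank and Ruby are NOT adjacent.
Total - adjacent = 8! - (8-1)!×2 = 40320 - 10080 = 30240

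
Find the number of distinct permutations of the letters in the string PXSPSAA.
7! / (2! × 2! × 1! × 2!) = 630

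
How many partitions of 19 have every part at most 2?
Let r_j(i) = number of partitions of i into parts ≤ j, for i = 0..19. r_1(i) = 1 for all i; r_j(i) = r_{j-1}(i) + r_j(i-j). Rows j = 2..2: ≤2: 1 1 2 2 3 3 4 4 5 5 6 6 7 7 8 8 9 9 10 10. r_2(19) = 10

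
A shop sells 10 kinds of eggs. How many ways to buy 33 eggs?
C(33+10-1, 10-1) = C(42, 9) = 445891810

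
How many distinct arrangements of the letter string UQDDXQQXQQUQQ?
13! / (2! × 2! × 2! × 7!) = 154440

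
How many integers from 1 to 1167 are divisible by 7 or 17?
⌊1167/7⌋ + ⌊1167/17⌋ - ⌊1167/119⌋ = 166 + 68 - 9 = 225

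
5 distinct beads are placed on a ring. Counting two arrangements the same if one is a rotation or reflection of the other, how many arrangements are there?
(5-1)!/2 = 24/2 = 12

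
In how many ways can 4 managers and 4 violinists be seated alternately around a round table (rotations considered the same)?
Fix one of the managers: (4-1)! ways for the remaining managers, × 4! ways for the violinists = 6 × 24 = 144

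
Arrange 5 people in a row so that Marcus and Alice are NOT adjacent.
Total - adjacent = 5! - (5-1)!×2 = 120 - 48 = 72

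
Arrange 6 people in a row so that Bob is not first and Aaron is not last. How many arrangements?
By inclusion-exclusion: 6! - 2×(6-1)! + (6-2)! = 720 - 240 + 24 = 504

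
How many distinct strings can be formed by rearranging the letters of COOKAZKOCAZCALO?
15! / (1! × 4! × 2! × 3! × 2! × 3!) = 378378000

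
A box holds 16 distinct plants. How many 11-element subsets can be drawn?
C(16,11) = 16!/(11!×5!) = 4368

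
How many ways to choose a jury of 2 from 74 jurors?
C(74,2) = 74!/(2!×72!) = 2701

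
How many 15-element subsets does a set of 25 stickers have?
C(25,15) = 25!/(15!×10!) = 3268760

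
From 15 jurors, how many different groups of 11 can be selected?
C(15,11) = 15!/(11!×4!) = 1365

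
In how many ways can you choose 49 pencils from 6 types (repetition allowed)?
C(49+6-1, 6-1) = C(54, 5) = 3162510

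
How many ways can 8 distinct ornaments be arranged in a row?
8! = 40320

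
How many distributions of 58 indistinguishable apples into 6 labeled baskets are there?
C(58+6-1, 6-1) = C(63, 5) = 7028847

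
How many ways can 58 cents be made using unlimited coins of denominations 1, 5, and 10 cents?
Coefficient of x^58 in 1/(1-x^1) · 1/(1-x^5) · 1/(1-x^10). Case on j = number of 10-cent coins (j = 0..5); remainder r = 58 - 10j is made from {1,5} in ⌊r/5⌋+1 ways. r = 58, 48, 38, 28, 18, 8 → 12 + 10 + 8 + 6 + 4 + 2 = 42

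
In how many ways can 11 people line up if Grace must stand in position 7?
Fix one position: (11-1)! = 3628800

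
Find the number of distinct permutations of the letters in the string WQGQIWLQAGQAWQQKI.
17! / (3! × 2! × 2! × 1! × 1! × 2! × 6!) = 10291881600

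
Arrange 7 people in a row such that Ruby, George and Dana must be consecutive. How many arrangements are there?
Treat the 3 as one block: (7-3+1)! × 3! = 120 × 6 = 720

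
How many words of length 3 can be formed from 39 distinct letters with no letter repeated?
P(39,3) = 39!/(39-3)! = 54834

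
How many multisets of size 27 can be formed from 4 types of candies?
C(27+4-1, 4-1) = C(30, 3) = 4060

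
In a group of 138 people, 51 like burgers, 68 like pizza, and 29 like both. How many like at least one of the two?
|A∪B| = |A| + |B| - |A∩B| = 51 + 68 - 29 = 90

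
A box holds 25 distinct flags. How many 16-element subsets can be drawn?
C(25,16) = 25!/(16!×9!) = 2042975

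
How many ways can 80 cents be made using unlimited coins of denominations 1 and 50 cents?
Coefficient of x^80 in 1/(1-x^1) · 1/(1-x^50). Use j coins of 50 for j = 0..⌊80/50⌋ = 1, the rest in 1s: 1 + 1 = 2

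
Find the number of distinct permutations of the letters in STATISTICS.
10! / (3! × 3! × 1! × 2! × 1!) = 50400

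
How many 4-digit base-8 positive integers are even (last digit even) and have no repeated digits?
Last∈{0,2,4,6}. Last=0: 210. Last nonzero: 3×6×P(6,2) = 540. Total = 750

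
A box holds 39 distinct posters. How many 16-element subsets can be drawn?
C(39,16) = 39!/(16!×23!) = 37711260990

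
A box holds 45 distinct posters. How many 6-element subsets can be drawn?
C(45,6) = 45!/(6!×39!) = 8145060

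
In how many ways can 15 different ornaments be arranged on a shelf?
15! = 1307674368000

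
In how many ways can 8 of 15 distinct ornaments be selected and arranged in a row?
P(15,8) = 15!/(15-8)! = 259459200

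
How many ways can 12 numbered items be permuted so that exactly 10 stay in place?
Choose the 10 fixed points C(12,10) = 66, derange the rest: !2 = Σ_{j=0}^{2} (-1)^j·2!/j! = 2 - 2 + 1 = 1. Product = 66 × 1 = 66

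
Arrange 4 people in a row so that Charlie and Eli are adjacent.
Treat as block: (4-1)! × 2! = 6 × 2 = 12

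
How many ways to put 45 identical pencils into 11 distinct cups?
C(45+11-1, 11-1) = C(55, 10) = 29248649430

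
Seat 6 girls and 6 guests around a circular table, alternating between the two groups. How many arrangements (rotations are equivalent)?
Fix one of the girls: (6-1)! ways for the remaining girls, × 6! ways for the guests = 120 × 720 = 86400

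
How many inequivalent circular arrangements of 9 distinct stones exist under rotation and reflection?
(9-1)!/2 = 40320/2 = 20160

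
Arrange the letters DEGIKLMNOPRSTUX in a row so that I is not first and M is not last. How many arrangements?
By inclusion-exclusion: 15! - 2×(15-1)! + (15-2)! = 1307674368000 - 174356582400 + 6227020800 = 1139544806400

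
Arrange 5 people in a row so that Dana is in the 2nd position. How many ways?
Fix one position: (5-1)! = 24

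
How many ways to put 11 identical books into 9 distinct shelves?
C(11+9-1, 9-1) = C(19, 8) = 75582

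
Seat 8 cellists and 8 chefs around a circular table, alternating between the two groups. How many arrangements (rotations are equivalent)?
Fix one of the cellists: (8-1)! ways for the remaining cellists, × 8! ways for the chefs = 5040 × 40320 = 203212800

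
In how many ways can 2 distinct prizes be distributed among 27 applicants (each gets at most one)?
P(27,2) = 27!/(27-2)! = 702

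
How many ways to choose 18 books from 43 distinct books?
C(43,18) = 43!/(18!×25!) = 608359048206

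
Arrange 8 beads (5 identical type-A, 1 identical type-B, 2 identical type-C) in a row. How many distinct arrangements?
8! / (5! × 1! × 2!) = 168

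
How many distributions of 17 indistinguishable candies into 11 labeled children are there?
C(17+11-1, 11-1) = C(27, 10) = 8436285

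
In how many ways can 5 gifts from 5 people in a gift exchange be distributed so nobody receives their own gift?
!5 = Σ_{j=0}^{5} (-1)^j·5!/j! = 120 - 120 + 60 - 20 + 5 - 1 = 44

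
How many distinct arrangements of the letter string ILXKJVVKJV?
10! / (1! × 1! × 2! × 3! × 1! × 2!) = 151200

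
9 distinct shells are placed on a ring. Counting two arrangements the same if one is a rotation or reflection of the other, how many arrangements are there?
(9-1)!/2 = 40320/2 = 20160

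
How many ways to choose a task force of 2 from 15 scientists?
C(15,2) = 15!/(2!×13!) = 105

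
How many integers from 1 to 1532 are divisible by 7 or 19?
⌊1532/7⌋ + ⌊1532/19⌋ - ⌊1532/133⌋ = 218 + 80 - 11 = 287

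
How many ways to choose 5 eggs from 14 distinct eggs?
C(14,5) = 14!/(5!×9!) = 2002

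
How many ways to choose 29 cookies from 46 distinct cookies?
C(46,29) = 46!/(29!×17!) = 1749695026860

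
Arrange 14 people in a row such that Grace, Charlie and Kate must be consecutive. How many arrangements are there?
Treat the 3 as one block: (14-3+1)! × 3! = 479001600 × 6 = 2874009600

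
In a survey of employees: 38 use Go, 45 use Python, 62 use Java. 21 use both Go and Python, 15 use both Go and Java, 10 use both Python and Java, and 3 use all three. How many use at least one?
|A∪B∪C| = 38+45+62-21-15-10+3 = 102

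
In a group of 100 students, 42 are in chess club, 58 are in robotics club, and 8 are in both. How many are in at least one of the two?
|A∪B| = |A| + |B| - |A∩B| = 42 + 58 - 8 = 92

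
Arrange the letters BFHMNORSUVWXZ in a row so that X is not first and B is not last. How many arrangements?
By inclusion-exclusion: 13! - 2×(13-1)! + (13-2)! = 6227020800 - 958003200 + 39916800 = 5308934400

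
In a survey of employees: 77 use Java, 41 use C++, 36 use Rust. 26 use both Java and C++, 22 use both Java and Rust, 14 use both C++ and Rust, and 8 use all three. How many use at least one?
|A∪B∪C| = 77+41+36-26-22-14+8 = 100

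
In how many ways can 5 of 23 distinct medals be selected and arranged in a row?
P(23,5) = 23!/(23-5)! = 4037880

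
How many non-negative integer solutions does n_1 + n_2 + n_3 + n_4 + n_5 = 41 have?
C(41+5-1, 5-1) = C(45, 4) = 148995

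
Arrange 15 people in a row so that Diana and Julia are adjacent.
Treat as block: (15-1)! × 2! = 87178291200 × 2 = 174356582400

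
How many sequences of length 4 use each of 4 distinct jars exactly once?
4! = 24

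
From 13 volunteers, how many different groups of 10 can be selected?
C(13,10) = 13!/(10!×3!) = 286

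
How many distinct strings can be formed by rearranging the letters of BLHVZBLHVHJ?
11! / (1! × 2! × 2! × 2! × 1! × 3!) = 831600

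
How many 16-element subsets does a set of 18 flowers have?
C(18,16) = 18!/(16!×2!) = 153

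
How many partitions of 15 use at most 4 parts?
By conjugation, equals partitions of 15 into parts ≤ 4. Let r_j(i) = number of partitions of i into parts ≤ j, for i = 0..15. r_1(i) = 1 for all i; r_j(i) = r_{j-1}(i) + r_j(i-j). Rows j = 2..4: ≤2: 1 1 2 2 3 3 4 4 5 5 6 6 7 7 8 8; ≤3: 1 1 2 3 4 5 7 8 10 12 14 16 19 21 24 27; ≤4: 1 1 2 3 5 6 9 11 15 18 23 27 34 39 47 54. r_4(15) = 54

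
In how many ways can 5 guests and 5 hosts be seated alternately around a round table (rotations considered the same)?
Fix one of the guests: (5-1)! ways for the remaining guests, × 5! ways for the hosts = 24 × 120 = 2880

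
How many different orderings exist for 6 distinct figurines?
6! = 720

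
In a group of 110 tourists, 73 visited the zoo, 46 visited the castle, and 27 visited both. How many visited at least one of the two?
|A∪B| = |A| + |B| - |A∩B| = 73 + 46 - 27 = 92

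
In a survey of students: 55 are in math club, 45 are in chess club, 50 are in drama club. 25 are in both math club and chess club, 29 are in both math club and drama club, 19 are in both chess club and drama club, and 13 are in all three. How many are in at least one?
|A∪B∪C| = 55+45+50-25-29-19+13 = 90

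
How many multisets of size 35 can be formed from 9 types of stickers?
C(35+9-1, 9-1) = C(43, 8) = 145008513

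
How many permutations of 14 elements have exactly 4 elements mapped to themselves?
Choose the 4 fixed points C(14,4) = 1001, derange the rest: !10 = Σ_{j=0}^{10} (-1)^j·10!/j! = 3628800 - 3628800 + 1814400 - 604800 + 151200 - 30240 + 5040 - 720 + 90 - 10 + 1 = 1334961. Product = 1001 × 1334961 = 1336295961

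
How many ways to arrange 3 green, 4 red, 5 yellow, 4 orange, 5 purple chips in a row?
21! / (3! × 4! × 5! × 4! × 5!) = 1026615189600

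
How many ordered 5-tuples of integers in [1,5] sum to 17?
Coefficient of x^17 in (x + x² + ... + x^5)^5. By inclusion-exclusion on dice exceeding 5: Σ_j (-1)^j C(5,j)·C(17-1-5j, 4) = C(5,0)·C(16,4) - C(5,1)·C(11,4) + C(5,2)·C(6,4) = 1·1820 - 5·330 + 10·15 = 320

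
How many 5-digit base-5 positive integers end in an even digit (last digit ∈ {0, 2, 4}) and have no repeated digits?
Last∈{0,2,4}. Last=0: 24. Last nonzero: 2×3×P(3,3) = 36. Total = 60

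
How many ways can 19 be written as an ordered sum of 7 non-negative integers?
C(19+7-1, 7-1) = C(25, 6) = 177100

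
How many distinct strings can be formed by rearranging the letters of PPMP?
4! / (1! × 3!) = 4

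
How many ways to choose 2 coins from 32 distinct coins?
C(32,2) = 32!/(2!×30!) = 496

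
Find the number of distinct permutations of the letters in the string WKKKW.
5! / (2! × 3!) = 10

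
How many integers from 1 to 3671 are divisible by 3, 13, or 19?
⌊3671/3⌋+⌊3671/13⌋+⌊3671/19⌋ - ⌊3671/39⌋-⌊3671/57⌋-⌊3671/247⌋ + ⌊3671/741⌋ = 1223+282+193 - 94-64-14 + 4 = 1530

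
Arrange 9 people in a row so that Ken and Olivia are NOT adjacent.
Total - adjacent = 9! - (9-1)!×2 = 362880 - 80640 = 282240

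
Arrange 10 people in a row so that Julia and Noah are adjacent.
Treat as block: (10-1)! × 2! = 362880 × 2 = 725760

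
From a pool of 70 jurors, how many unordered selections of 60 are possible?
C(70,60) = 70!/(60!×10!) = 396704524216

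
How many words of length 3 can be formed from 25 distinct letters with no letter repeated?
P(25,3) = 25!/(25-3)! = 13800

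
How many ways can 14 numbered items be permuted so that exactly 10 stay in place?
Choose the 10 fixed points C(14,10) = 1001, derange the rest: !4 = Σ_{j=0}^{4} (-1)^j·4!/j! = 24 - 24 + 12 - 4 + 1 = 9. Product = 1001 × 9 = 9009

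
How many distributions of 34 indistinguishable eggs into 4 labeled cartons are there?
C(34+4-1, 4-1) = C(37, 3) = 7770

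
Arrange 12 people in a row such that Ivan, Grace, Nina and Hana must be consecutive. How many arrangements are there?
Treat the 4 as one block: (12-4+1)! × 4! = 362880 × 24 = 8709120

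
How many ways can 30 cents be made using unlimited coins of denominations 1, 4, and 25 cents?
Coefficient of x^30 in 1/(1-x^1) · 1/(1-x^4) · 1/(1-x^25). Case on j = number of 25-cent coins (j = 0..1); remainder r = 30 - 25j is made from {1,4} in ⌊r/4⌋+1 ways. r = 30, 5 → 8 + 2 = 10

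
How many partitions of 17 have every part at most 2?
Let r_j(i) = number of partitions of i into parts ≤ j, for i = 0..17. r_1(i) = 1 for all i; r_j(i) = r_{j-1}(i) + r_j(i-j). Rows j = 2..2: ≤2: 1 1 2 2 3 3 4 4 5 5 6 6 7 7 8 8 9 9. r_2(17) = 9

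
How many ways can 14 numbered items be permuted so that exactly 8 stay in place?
Choose the 8 fixed points C(14,8) = 3003, derange the rest: !6 = Σ_{j=0}^{6} (-1)^j·6!/j! = 720 - 720 + 360 - 120 + 30 - 6 + 1 = 265. Product = 3003 × 265 = 795795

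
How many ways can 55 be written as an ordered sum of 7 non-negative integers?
C(55+7-1, 7-1) = C(61, 6) = 55525372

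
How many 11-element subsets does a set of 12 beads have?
C(12,11) = 12!/(11!×1!) = 12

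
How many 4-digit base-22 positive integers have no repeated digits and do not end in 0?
Last digit: 21 nonzero choices. First digit: 20 (nonzero, ≠last). Middle 2: P(20,2) = 380. Total = 159600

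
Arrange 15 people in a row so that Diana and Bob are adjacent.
Treat as block: (15-1)! × 2! = 87178291200 × 2 = 174356582400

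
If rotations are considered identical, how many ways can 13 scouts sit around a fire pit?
Circular: fix one position, arrange the rest. (13-1)! = 479001600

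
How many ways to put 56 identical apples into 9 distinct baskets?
C(56+9-1, 9-1) = C(64, 8) = 4426165368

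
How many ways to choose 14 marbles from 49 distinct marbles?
C(49,14) = 49!/(14!×35!) = 675248872536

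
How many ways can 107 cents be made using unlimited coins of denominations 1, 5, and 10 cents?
Coefficient of x^107 in 1/(1-x^1) · 1/(1-x^5) · 1/(1-x^10). Case on j = number of 10-cent coins (j = 0..10); remainder r = 107 - 10j is made from {1,5} in ⌊r/5⌋+1 ways. r = 107, 97, 87, 77, 67, 57, 47, 37, 27, 17, 7 → 22 + 20 + 18 + 16 + 14 + 12 + 10 + 8 + 6 + 4 + 2 = 132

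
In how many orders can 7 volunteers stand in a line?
7! = 5040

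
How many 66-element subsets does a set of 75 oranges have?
C(75,66) = 75!/(66!×9!) = 125595622175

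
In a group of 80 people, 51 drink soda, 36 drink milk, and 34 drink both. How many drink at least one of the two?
|A∪B| = |A| + |B| - |A∩B| = 51 + 36 - 34 = 53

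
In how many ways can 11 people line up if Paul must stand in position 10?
Fix one position: (11-1)! = 3628800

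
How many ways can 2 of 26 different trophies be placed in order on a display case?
P(26,2) = 26!/(26-2)! = 650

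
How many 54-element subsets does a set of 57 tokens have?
C(57,54) = 57!/(54!×3!) = 29260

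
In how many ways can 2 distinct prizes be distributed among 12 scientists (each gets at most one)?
P(12,2) = 12!/(12-2)! = 132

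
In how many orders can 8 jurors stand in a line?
8! = 40320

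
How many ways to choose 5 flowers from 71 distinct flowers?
C(71,5) = 71!/(5!×66!) = 13019909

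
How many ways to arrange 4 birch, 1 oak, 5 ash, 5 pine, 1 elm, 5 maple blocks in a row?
21! / (4! × 1! × 5! × 5! × 1! × 5!) = 1231938227520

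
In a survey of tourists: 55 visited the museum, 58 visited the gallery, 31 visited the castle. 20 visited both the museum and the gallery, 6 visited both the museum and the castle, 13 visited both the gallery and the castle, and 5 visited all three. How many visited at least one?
|A∪B∪C| = 55+58+31-20-6-13+5 = 110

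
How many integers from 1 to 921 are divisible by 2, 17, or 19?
⌊921/2⌋+⌊921/17⌋+⌊921/19⌋ - ⌊921/34⌋-⌊921/38⌋-⌊921/323⌋ + ⌊921/646⌋ = 460+54+48 - 27-24-2 + 1 = 510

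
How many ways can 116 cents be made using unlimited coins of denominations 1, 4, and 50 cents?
Coefficient of x^116 in 1/(1-x^1) · 1/(1-x^4) · 1/(1-x^50). Case on j = number of 50-cent coins (j = 0..2); remainder r = 116 - 50j is made from {1,4} in ⌊r/4⌋+1 ways. r = 116, 66, 16 → 30 + 17 + 5 = 52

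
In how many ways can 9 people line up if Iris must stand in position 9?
Fix one position: (9-1)! = 40320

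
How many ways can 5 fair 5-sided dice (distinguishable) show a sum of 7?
Coefficient of x^7 in (x + x² + ... + x^5)^5. By inclusion-exclusion on dice exceeding 5: Σ_j (-1)^j C(5,j)·C(7-1-5j, 4) = C(5,0)·C(6,4) = 1·15 = 15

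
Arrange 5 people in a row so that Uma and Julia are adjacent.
Treat as block: (5-1)! × 2! = 24 × 2 = 48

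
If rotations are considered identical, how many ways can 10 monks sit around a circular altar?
Circular: fix one position, arrange the rest. (10-1)! = 362880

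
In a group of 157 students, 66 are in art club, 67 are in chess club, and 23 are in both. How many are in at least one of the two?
|A∪B| = |A| + |B| - |A∩B| = 66 + 67 - 23 = 110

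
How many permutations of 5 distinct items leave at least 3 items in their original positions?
Exactly j fixed points: C(5,j)·!(5-j); sum over j ≥ 3 (derangement numbers via !m = (m-1)·(!(m-1) + !(m-2)): !0..!2 = 1, 0, 1). Σ_{j=3}^{5} C(5,j)·!(5-j) = C(5,3)·!2 + C(5,4)·!1 + C(5,5)·!0 = 10·1 + 5·0 + 1·1 = 11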